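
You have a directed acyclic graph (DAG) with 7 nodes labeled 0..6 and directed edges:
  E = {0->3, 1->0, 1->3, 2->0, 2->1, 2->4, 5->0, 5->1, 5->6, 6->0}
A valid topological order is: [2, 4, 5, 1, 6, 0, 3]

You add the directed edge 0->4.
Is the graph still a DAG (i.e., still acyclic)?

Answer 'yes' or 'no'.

Answer: yes

Derivation:
Given toposort: [2, 4, 5, 1, 6, 0, 3]
Position of 0: index 5; position of 4: index 1
New edge 0->4: backward (u after v in old order)
Backward edge: old toposort is now invalid. Check if this creates a cycle.
Does 4 already reach 0? Reachable from 4: [4]. NO -> still a DAG (reorder needed).
Still a DAG? yes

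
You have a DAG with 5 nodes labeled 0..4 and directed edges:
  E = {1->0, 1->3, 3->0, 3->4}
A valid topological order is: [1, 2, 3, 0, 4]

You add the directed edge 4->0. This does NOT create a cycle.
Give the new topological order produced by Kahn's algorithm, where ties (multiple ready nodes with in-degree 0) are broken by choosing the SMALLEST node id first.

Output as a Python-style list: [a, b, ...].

Answer: [1, 2, 3, 4, 0]

Derivation:
Old toposort: [1, 2, 3, 0, 4]
Added edge: 4->0
Position of 4 (4) > position of 0 (3). Must reorder: 4 must now come before 0.
Run Kahn's algorithm (break ties by smallest node id):
  initial in-degrees: [3, 0, 0, 1, 1]
  ready (indeg=0): [1, 2]
  pop 1: indeg[0]->2; indeg[3]->0 | ready=[2, 3] | order so far=[1]
  pop 2: no out-edges | ready=[3] | order so far=[1, 2]
  pop 3: indeg[0]->1; indeg[4]->0 | ready=[4] | order so far=[1, 2, 3]
  pop 4: indeg[0]->0 | ready=[0] | order so far=[1, 2, 3, 4]
  pop 0: no out-edges | ready=[] | order so far=[1, 2, 3, 4, 0]
  Result: [1, 2, 3, 4, 0]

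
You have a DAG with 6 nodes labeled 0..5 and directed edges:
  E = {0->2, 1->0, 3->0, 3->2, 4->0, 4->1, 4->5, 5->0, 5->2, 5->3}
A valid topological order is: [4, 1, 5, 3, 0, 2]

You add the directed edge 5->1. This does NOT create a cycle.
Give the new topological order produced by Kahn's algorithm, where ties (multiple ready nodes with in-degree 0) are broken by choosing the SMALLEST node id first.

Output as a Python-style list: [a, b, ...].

Answer: [4, 5, 1, 3, 0, 2]

Derivation:
Old toposort: [4, 1, 5, 3, 0, 2]
Added edge: 5->1
Position of 5 (2) > position of 1 (1). Must reorder: 5 must now come before 1.
Run Kahn's algorithm (break ties by smallest node id):
  initial in-degrees: [4, 2, 3, 1, 0, 1]
  ready (indeg=0): [4]
  pop 4: indeg[0]->3; indeg[1]->1; indeg[5]->0 | ready=[5] | order so far=[4]
  pop 5: indeg[0]->2; indeg[1]->0; indeg[2]->2; indeg[3]->0 | ready=[1, 3] | order so far=[4, 5]
  pop 1: indeg[0]->1 | ready=[3] | order so far=[4, 5, 1]
  pop 3: indeg[0]->0; indeg[2]->1 | ready=[0] | order so far=[4, 5, 1, 3]
  pop 0: indeg[2]->0 | ready=[2] | order so far=[4, 5, 1, 3, 0]
  pop 2: no out-edges | ready=[] | order so far=[4, 5, 1, 3, 0, 2]
  Result: [4, 5, 1, 3, 0, 2]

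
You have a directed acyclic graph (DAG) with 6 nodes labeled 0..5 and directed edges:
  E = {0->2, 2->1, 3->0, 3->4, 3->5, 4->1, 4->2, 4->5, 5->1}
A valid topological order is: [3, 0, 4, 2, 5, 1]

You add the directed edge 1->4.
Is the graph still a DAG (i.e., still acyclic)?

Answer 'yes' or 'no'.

Given toposort: [3, 0, 4, 2, 5, 1]
Position of 1: index 5; position of 4: index 2
New edge 1->4: backward (u after v in old order)
Backward edge: old toposort is now invalid. Check if this creates a cycle.
Does 4 already reach 1? Reachable from 4: [1, 2, 4, 5]. YES -> cycle!
Still a DAG? no

Answer: no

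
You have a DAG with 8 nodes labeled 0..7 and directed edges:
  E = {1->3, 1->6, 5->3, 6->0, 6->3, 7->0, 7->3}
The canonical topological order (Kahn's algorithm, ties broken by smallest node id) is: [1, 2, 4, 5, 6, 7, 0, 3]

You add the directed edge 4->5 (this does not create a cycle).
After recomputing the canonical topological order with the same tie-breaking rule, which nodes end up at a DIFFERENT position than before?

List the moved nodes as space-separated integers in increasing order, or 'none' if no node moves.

Answer: none

Derivation:
Old toposort: [1, 2, 4, 5, 6, 7, 0, 3]
Added edge 4->5
Recompute Kahn (smallest-id tiebreak):
  initial in-degrees: [2, 0, 0, 4, 0, 1, 1, 0]
  ready (indeg=0): [1, 2, 4, 7]
  pop 1: indeg[3]->3; indeg[6]->0 | ready=[2, 4, 6, 7] | order so far=[1]
  pop 2: no out-edges | ready=[4, 6, 7] | order so far=[1, 2]
  pop 4: indeg[5]->0 | ready=[5, 6, 7] | order so far=[1, 2, 4]
  pop 5: indeg[3]->2 | ready=[6, 7] | order so far=[1, 2, 4, 5]
  pop 6: indeg[0]->1; indeg[3]->1 | ready=[7] | order so far=[1, 2, 4, 5, 6]
  pop 7: indeg[0]->0; indeg[3]->0 | ready=[0, 3] | order so far=[1, 2, 4, 5, 6, 7]
  pop 0: no out-edges | ready=[3] | order so far=[1, 2, 4, 5, 6, 7, 0]
  pop 3: no out-edges | ready=[] | order so far=[1, 2, 4, 5, 6, 7, 0, 3]
New canonical toposort: [1, 2, 4, 5, 6, 7, 0, 3]
Compare positions:
  Node 0: index 6 -> 6 (same)
  Node 1: index 0 -> 0 (same)
  Node 2: index 1 -> 1 (same)
  Node 3: index 7 -> 7 (same)
  Node 4: index 2 -> 2 (same)
  Node 5: index 3 -> 3 (same)
  Node 6: index 4 -> 4 (same)
  Node 7: index 5 -> 5 (same)
Nodes that changed position: none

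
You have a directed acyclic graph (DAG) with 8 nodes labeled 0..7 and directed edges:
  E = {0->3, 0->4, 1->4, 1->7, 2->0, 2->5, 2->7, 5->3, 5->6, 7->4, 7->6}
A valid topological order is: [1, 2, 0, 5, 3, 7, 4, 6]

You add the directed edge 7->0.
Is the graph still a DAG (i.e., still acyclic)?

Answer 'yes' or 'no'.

Answer: yes

Derivation:
Given toposort: [1, 2, 0, 5, 3, 7, 4, 6]
Position of 7: index 5; position of 0: index 2
New edge 7->0: backward (u after v in old order)
Backward edge: old toposort is now invalid. Check if this creates a cycle.
Does 0 already reach 7? Reachable from 0: [0, 3, 4]. NO -> still a DAG (reorder needed).
Still a DAG? yes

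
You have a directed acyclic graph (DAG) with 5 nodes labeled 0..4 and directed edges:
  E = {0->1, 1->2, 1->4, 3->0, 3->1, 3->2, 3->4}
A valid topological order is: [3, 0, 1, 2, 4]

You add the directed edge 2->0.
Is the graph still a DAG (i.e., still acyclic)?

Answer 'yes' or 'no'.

Given toposort: [3, 0, 1, 2, 4]
Position of 2: index 3; position of 0: index 1
New edge 2->0: backward (u after v in old order)
Backward edge: old toposort is now invalid. Check if this creates a cycle.
Does 0 already reach 2? Reachable from 0: [0, 1, 2, 4]. YES -> cycle!
Still a DAG? no

Answer: no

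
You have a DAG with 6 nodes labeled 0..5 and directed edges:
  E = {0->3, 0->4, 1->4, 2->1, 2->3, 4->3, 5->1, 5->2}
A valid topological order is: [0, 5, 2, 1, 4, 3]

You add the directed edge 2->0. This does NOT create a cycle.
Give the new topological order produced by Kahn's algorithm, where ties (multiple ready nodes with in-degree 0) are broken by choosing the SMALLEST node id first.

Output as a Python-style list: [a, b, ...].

Old toposort: [0, 5, 2, 1, 4, 3]
Added edge: 2->0
Position of 2 (2) > position of 0 (0). Must reorder: 2 must now come before 0.
Run Kahn's algorithm (break ties by smallest node id):
  initial in-degrees: [1, 2, 1, 3, 2, 0]
  ready (indeg=0): [5]
  pop 5: indeg[1]->1; indeg[2]->0 | ready=[2] | order so far=[5]
  pop 2: indeg[0]->0; indeg[1]->0; indeg[3]->2 | ready=[0, 1] | order so far=[5, 2]
  pop 0: indeg[3]->1; indeg[4]->1 | ready=[1] | order so far=[5, 2, 0]
  pop 1: indeg[4]->0 | ready=[4] | order so far=[5, 2, 0, 1]
  pop 4: indeg[3]->0 | ready=[3] | order so far=[5, 2, 0, 1, 4]
  pop 3: no out-edges | ready=[] | order so far=[5, 2, 0, 1, 4, 3]
  Result: [5, 2, 0, 1, 4, 3]

Answer: [5, 2, 0, 1, 4, 3]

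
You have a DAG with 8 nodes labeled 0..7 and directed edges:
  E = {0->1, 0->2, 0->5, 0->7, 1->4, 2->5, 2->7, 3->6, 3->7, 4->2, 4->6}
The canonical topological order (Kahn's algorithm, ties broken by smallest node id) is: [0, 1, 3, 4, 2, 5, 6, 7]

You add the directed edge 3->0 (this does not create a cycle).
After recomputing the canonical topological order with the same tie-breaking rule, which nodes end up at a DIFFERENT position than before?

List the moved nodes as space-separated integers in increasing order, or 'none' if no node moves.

Old toposort: [0, 1, 3, 4, 2, 5, 6, 7]
Added edge 3->0
Recompute Kahn (smallest-id tiebreak):
  initial in-degrees: [1, 1, 2, 0, 1, 2, 2, 3]
  ready (indeg=0): [3]
  pop 3: indeg[0]->0; indeg[6]->1; indeg[7]->2 | ready=[0] | order so far=[3]
  pop 0: indeg[1]->0; indeg[2]->1; indeg[5]->1; indeg[7]->1 | ready=[1] | order so far=[3, 0]
  pop 1: indeg[4]->0 | ready=[4] | order so far=[3, 0, 1]
  pop 4: indeg[2]->0; indeg[6]->0 | ready=[2, 6] | order so far=[3, 0, 1, 4]
  pop 2: indeg[5]->0; indeg[7]->0 | ready=[5, 6, 7] | order so far=[3, 0, 1, 4, 2]
  pop 5: no out-edges | ready=[6, 7] | order so far=[3, 0, 1, 4, 2, 5]
  pop 6: no out-edges | ready=[7] | order so far=[3, 0, 1, 4, 2, 5, 6]
  pop 7: no out-edges | ready=[] | order so far=[3, 0, 1, 4, 2, 5, 6, 7]
New canonical toposort: [3, 0, 1, 4, 2, 5, 6, 7]
Compare positions:
  Node 0: index 0 -> 1 (moved)
  Node 1: index 1 -> 2 (moved)
  Node 2: index 4 -> 4 (same)
  Node 3: index 2 -> 0 (moved)
  Node 4: index 3 -> 3 (same)
  Node 5: index 5 -> 5 (same)
  Node 6: index 6 -> 6 (same)
  Node 7: index 7 -> 7 (same)
Nodes that changed position: 0 1 3

Answer: 0 1 3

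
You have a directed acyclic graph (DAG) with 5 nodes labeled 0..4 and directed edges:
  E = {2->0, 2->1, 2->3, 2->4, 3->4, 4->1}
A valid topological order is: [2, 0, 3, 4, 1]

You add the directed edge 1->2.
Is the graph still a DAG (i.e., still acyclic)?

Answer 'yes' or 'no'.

Answer: no

Derivation:
Given toposort: [2, 0, 3, 4, 1]
Position of 1: index 4; position of 2: index 0
New edge 1->2: backward (u after v in old order)
Backward edge: old toposort is now invalid. Check if this creates a cycle.
Does 2 already reach 1? Reachable from 2: [0, 1, 2, 3, 4]. YES -> cycle!
Still a DAG? no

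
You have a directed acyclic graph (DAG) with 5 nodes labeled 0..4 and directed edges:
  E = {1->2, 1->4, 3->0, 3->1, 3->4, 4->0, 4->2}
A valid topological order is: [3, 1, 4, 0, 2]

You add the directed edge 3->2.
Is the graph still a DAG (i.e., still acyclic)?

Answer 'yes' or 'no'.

Given toposort: [3, 1, 4, 0, 2]
Position of 3: index 0; position of 2: index 4
New edge 3->2: forward
Forward edge: respects the existing order. Still a DAG, same toposort still valid.
Still a DAG? yes

Answer: yes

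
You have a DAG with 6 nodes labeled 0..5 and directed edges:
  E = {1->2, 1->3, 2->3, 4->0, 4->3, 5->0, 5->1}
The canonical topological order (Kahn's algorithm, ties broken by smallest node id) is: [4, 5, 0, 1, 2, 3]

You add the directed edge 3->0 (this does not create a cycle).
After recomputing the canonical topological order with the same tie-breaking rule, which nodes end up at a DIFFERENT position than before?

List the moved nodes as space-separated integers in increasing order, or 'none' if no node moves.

Old toposort: [4, 5, 0, 1, 2, 3]
Added edge 3->0
Recompute Kahn (smallest-id tiebreak):
  initial in-degrees: [3, 1, 1, 3, 0, 0]
  ready (indeg=0): [4, 5]
  pop 4: indeg[0]->2; indeg[3]->2 | ready=[5] | order so far=[4]
  pop 5: indeg[0]->1; indeg[1]->0 | ready=[1] | order so far=[4, 5]
  pop 1: indeg[2]->0; indeg[3]->1 | ready=[2] | order so far=[4, 5, 1]
  pop 2: indeg[3]->0 | ready=[3] | order so far=[4, 5, 1, 2]
  pop 3: indeg[0]->0 | ready=[0] | order so far=[4, 5, 1, 2, 3]
  pop 0: no out-edges | ready=[] | order so far=[4, 5, 1, 2, 3, 0]
New canonical toposort: [4, 5, 1, 2, 3, 0]
Compare positions:
  Node 0: index 2 -> 5 (moved)
  Node 1: index 3 -> 2 (moved)
  Node 2: index 4 -> 3 (moved)
  Node 3: index 5 -> 4 (moved)
  Node 4: index 0 -> 0 (same)
  Node 5: index 1 -> 1 (same)
Nodes that changed position: 0 1 2 3

Answer: 0 1 2 3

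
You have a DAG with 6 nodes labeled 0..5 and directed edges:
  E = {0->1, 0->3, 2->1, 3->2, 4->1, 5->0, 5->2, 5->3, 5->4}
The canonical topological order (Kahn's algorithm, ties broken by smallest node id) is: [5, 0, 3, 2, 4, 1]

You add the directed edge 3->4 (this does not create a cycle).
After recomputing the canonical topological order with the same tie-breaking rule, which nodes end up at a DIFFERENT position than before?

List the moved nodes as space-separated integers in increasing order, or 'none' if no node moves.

Old toposort: [5, 0, 3, 2, 4, 1]
Added edge 3->4
Recompute Kahn (smallest-id tiebreak):
  initial in-degrees: [1, 3, 2, 2, 2, 0]
  ready (indeg=0): [5]
  pop 5: indeg[0]->0; indeg[2]->1; indeg[3]->1; indeg[4]->1 | ready=[0] | order so far=[5]
  pop 0: indeg[1]->2; indeg[3]->0 | ready=[3] | order so far=[5, 0]
  pop 3: indeg[2]->0; indeg[4]->0 | ready=[2, 4] | order so far=[5, 0, 3]
  pop 2: indeg[1]->1 | ready=[4] | order so far=[5, 0, 3, 2]
  pop 4: indeg[1]->0 | ready=[1] | order so far=[5, 0, 3, 2, 4]
  pop 1: no out-edges | ready=[] | order so far=[5, 0, 3, 2, 4, 1]
New canonical toposort: [5, 0, 3, 2, 4, 1]
Compare positions:
  Node 0: index 1 -> 1 (same)
  Node 1: index 5 -> 5 (same)
  Node 2: index 3 -> 3 (same)
  Node 3: index 2 -> 2 (same)
  Node 4: index 4 -> 4 (same)
  Node 5: index 0 -> 0 (same)
Nodes that changed position: none

Answer: none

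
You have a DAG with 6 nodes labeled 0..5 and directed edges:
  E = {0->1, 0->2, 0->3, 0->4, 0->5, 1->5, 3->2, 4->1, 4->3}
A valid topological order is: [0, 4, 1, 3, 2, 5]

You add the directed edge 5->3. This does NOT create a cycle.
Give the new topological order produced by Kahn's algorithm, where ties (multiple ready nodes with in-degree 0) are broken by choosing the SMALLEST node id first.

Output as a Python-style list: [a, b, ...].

Old toposort: [0, 4, 1, 3, 2, 5]
Added edge: 5->3
Position of 5 (5) > position of 3 (3). Must reorder: 5 must now come before 3.
Run Kahn's algorithm (break ties by smallest node id):
  initial in-degrees: [0, 2, 2, 3, 1, 2]
  ready (indeg=0): [0]
  pop 0: indeg[1]->1; indeg[2]->1; indeg[3]->2; indeg[4]->0; indeg[5]->1 | ready=[4] | order so far=[0]
  pop 4: indeg[1]->0; indeg[3]->1 | ready=[1] | order so far=[0, 4]
  pop 1: indeg[5]->0 | ready=[5] | order so far=[0, 4, 1]
  pop 5: indeg[3]->0 | ready=[3] | order so far=[0, 4, 1, 5]
  pop 3: indeg[2]->0 | ready=[2] | order so far=[0, 4, 1, 5, 3]
  pop 2: no out-edges | ready=[] | order so far=[0, 4, 1, 5, 3, 2]
  Result: [0, 4, 1, 5, 3, 2]

Answer: [0, 4, 1, 5, 3, 2]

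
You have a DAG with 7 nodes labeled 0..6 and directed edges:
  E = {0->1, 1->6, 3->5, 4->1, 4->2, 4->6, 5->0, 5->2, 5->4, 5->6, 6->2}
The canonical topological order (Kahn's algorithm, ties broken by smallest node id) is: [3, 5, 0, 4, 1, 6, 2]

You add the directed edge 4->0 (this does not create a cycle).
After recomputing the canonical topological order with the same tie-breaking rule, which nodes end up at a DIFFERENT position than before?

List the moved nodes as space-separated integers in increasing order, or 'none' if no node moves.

Old toposort: [3, 5, 0, 4, 1, 6, 2]
Added edge 4->0
Recompute Kahn (smallest-id tiebreak):
  initial in-degrees: [2, 2, 3, 0, 1, 1, 3]
  ready (indeg=0): [3]
  pop 3: indeg[5]->0 | ready=[5] | order so far=[3]
  pop 5: indeg[0]->1; indeg[2]->2; indeg[4]->0; indeg[6]->2 | ready=[4] | order so far=[3, 5]
  pop 4: indeg[0]->0; indeg[1]->1; indeg[2]->1; indeg[6]->1 | ready=[0] | order so far=[3, 5, 4]
  pop 0: indeg[1]->0 | ready=[1] | order so far=[3, 5, 4, 0]
  pop 1: indeg[6]->0 | ready=[6] | order so far=[3, 5, 4, 0, 1]
  pop 6: indeg[2]->0 | ready=[2] | order so far=[3, 5, 4, 0, 1, 6]
  pop 2: no out-edges | ready=[] | order so far=[3, 5, 4, 0, 1, 6, 2]
New canonical toposort: [3, 5, 4, 0, 1, 6, 2]
Compare positions:
  Node 0: index 2 -> 3 (moved)
  Node 1: index 4 -> 4 (same)
  Node 2: index 6 -> 6 (same)
  Node 3: index 0 -> 0 (same)
  Node 4: index 3 -> 2 (moved)
  Node 5: index 1 -> 1 (same)
  Node 6: index 5 -> 5 (same)
Nodes that changed position: 0 4

Answer: 0 4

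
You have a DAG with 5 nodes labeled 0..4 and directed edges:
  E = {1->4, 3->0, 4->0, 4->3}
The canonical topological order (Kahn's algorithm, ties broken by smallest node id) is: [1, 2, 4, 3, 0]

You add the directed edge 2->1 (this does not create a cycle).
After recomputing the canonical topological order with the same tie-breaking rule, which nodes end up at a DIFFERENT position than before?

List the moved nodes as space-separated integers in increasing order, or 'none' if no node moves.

Answer: 1 2

Derivation:
Old toposort: [1, 2, 4, 3, 0]
Added edge 2->1
Recompute Kahn (smallest-id tiebreak):
  initial in-degrees: [2, 1, 0, 1, 1]
  ready (indeg=0): [2]
  pop 2: indeg[1]->0 | ready=[1] | order so far=[2]
  pop 1: indeg[4]->0 | ready=[4] | order so far=[2, 1]
  pop 4: indeg[0]->1; indeg[3]->0 | ready=[3] | order so far=[2, 1, 4]
  pop 3: indeg[0]->0 | ready=[0] | order so far=[2, 1, 4, 3]
  pop 0: no out-edges | ready=[] | order so far=[2, 1, 4, 3, 0]
New canonical toposort: [2, 1, 4, 3, 0]
Compare positions:
  Node 0: index 4 -> 4 (same)
  Node 1: index 0 -> 1 (moved)
  Node 2: index 1 -> 0 (moved)
  Node 3: index 3 -> 3 (same)
  Node 4: index 2 -> 2 (same)
Nodes that changed position: 1 2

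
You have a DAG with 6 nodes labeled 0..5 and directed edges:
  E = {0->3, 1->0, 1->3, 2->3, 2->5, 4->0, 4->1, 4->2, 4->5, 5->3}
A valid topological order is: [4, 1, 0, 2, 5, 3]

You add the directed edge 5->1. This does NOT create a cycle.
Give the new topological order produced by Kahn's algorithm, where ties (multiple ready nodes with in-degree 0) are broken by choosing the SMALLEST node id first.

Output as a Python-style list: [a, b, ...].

Answer: [4, 2, 5, 1, 0, 3]

Derivation:
Old toposort: [4, 1, 0, 2, 5, 3]
Added edge: 5->1
Position of 5 (4) > position of 1 (1). Must reorder: 5 must now come before 1.
Run Kahn's algorithm (break ties by smallest node id):
  initial in-degrees: [2, 2, 1, 4, 0, 2]
  ready (indeg=0): [4]
  pop 4: indeg[0]->1; indeg[1]->1; indeg[2]->0; indeg[5]->1 | ready=[2] | order so far=[4]
  pop 2: indeg[3]->3; indeg[5]->0 | ready=[5] | order so far=[4, 2]
  pop 5: indeg[1]->0; indeg[3]->2 | ready=[1] | order so far=[4, 2, 5]
  pop 1: indeg[0]->0; indeg[3]->1 | ready=[0] | order so far=[4, 2, 5, 1]
  pop 0: indeg[3]->0 | ready=[3] | order so far=[4, 2, 5, 1, 0]
  pop 3: no out-edges | ready=[] | order so far=[4, 2, 5, 1, 0, 3]
  Result: [4, 2, 5, 1, 0, 3]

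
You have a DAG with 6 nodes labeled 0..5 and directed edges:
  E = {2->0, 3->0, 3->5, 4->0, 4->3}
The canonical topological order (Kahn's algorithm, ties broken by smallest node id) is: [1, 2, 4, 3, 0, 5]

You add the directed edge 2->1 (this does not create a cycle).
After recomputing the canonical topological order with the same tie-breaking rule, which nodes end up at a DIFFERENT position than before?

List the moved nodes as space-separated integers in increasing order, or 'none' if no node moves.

Old toposort: [1, 2, 4, 3, 0, 5]
Added edge 2->1
Recompute Kahn (smallest-id tiebreak):
  initial in-degrees: [3, 1, 0, 1, 0, 1]
  ready (indeg=0): [2, 4]
  pop 2: indeg[0]->2; indeg[1]->0 | ready=[1, 4] | order so far=[2]
  pop 1: no out-edges | ready=[4] | order so far=[2, 1]
  pop 4: indeg[0]->1; indeg[3]->0 | ready=[3] | order so far=[2, 1, 4]
  pop 3: indeg[0]->0; indeg[5]->0 | ready=[0, 5] | order so far=[2, 1, 4, 3]
  pop 0: no out-edges | ready=[5] | order so far=[2, 1, 4, 3, 0]
  pop 5: no out-edges | ready=[] | order so far=[2, 1, 4, 3, 0, 5]
New canonical toposort: [2, 1, 4, 3, 0, 5]
Compare positions:
  Node 0: index 4 -> 4 (same)
  Node 1: index 0 -> 1 (moved)
  Node 2: index 1 -> 0 (moved)
  Node 3: index 3 -> 3 (same)
  Node 4: index 2 -> 2 (same)
  Node 5: index 5 -> 5 (same)
Nodes that changed position: 1 2

Answer: 1 2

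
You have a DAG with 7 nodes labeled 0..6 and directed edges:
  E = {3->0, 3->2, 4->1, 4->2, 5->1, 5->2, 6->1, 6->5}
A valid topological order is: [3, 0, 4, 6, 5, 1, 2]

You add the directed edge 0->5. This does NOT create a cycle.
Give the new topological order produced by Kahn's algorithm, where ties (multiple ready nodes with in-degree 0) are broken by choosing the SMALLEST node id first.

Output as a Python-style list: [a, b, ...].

Answer: [3, 0, 4, 6, 5, 1, 2]

Derivation:
Old toposort: [3, 0, 4, 6, 5, 1, 2]
Added edge: 0->5
Position of 0 (1) < position of 5 (4). Old order still valid.
Run Kahn's algorithm (break ties by smallest node id):
  initial in-degrees: [1, 3, 3, 0, 0, 2, 0]
  ready (indeg=0): [3, 4, 6]
  pop 3: indeg[0]->0; indeg[2]->2 | ready=[0, 4, 6] | order so far=[3]
  pop 0: indeg[5]->1 | ready=[4, 6] | order so far=[3, 0]
  pop 4: indeg[1]->2; indeg[2]->1 | ready=[6] | order so far=[3, 0, 4]
  pop 6: indeg[1]->1; indeg[5]->0 | ready=[5] | order so far=[3, 0, 4, 6]
  pop 5: indeg[1]->0; indeg[2]->0 | ready=[1, 2] | order so far=[3, 0, 4, 6, 5]
  pop 1: no out-edges | ready=[2] | order so far=[3, 0, 4, 6, 5, 1]
  pop 2: no out-edges | ready=[] | order so far=[3, 0, 4, 6, 5, 1, 2]
  Result: [3, 0, 4, 6, 5, 1, 2]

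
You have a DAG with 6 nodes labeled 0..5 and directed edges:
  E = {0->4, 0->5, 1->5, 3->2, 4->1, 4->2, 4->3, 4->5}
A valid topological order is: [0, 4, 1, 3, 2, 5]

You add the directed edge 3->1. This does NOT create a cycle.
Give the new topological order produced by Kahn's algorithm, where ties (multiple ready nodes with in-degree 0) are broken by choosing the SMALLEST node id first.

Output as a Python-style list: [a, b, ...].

Answer: [0, 4, 3, 1, 2, 5]

Derivation:
Old toposort: [0, 4, 1, 3, 2, 5]
Added edge: 3->1
Position of 3 (3) > position of 1 (2). Must reorder: 3 must now come before 1.
Run Kahn's algorithm (break ties by smallest node id):
  initial in-degrees: [0, 2, 2, 1, 1, 3]
  ready (indeg=0): [0]
  pop 0: indeg[4]->0; indeg[5]->2 | ready=[4] | order so far=[0]
  pop 4: indeg[1]->1; indeg[2]->1; indeg[3]->0; indeg[5]->1 | ready=[3] | order so far=[0, 4]
  pop 3: indeg[1]->0; indeg[2]->0 | ready=[1, 2] | order so far=[0, 4, 3]
  pop 1: indeg[5]->0 | ready=[2, 5] | order so far=[0, 4, 3, 1]
  pop 2: no out-edges | ready=[5] | order so far=[0, 4, 3, 1, 2]
  pop 5: no out-edges | ready=[] | order so far=[0, 4, 3, 1, 2, 5]
  Result: [0, 4, 3, 1, 2, 5]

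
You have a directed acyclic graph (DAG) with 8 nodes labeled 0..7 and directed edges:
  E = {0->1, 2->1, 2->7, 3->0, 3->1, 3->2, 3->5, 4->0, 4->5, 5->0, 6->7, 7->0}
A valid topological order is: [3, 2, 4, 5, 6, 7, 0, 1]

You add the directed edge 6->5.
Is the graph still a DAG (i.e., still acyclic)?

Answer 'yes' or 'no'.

Answer: yes

Derivation:
Given toposort: [3, 2, 4, 5, 6, 7, 0, 1]
Position of 6: index 4; position of 5: index 3
New edge 6->5: backward (u after v in old order)
Backward edge: old toposort is now invalid. Check if this creates a cycle.
Does 5 already reach 6? Reachable from 5: [0, 1, 5]. NO -> still a DAG (reorder needed).
Still a DAG? yes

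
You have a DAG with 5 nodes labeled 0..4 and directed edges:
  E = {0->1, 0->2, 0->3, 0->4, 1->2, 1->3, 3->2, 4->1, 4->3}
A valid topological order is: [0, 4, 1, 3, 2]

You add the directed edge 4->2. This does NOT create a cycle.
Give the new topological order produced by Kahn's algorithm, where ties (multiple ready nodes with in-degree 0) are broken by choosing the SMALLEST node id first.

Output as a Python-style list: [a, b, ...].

Old toposort: [0, 4, 1, 3, 2]
Added edge: 4->2
Position of 4 (1) < position of 2 (4). Old order still valid.
Run Kahn's algorithm (break ties by smallest node id):
  initial in-degrees: [0, 2, 4, 3, 1]
  ready (indeg=0): [0]
  pop 0: indeg[1]->1; indeg[2]->3; indeg[3]->2; indeg[4]->0 | ready=[4] | order so far=[0]
  pop 4: indeg[1]->0; indeg[2]->2; indeg[3]->1 | ready=[1] | order so far=[0, 4]
  pop 1: indeg[2]->1; indeg[3]->0 | ready=[3] | order so far=[0, 4, 1]
  pop 3: indeg[2]->0 | ready=[2] | order so far=[0, 4, 1, 3]
  pop 2: no out-edges | ready=[] | order so far=[0, 4, 1, 3, 2]
  Result: [0, 4, 1, 3, 2]

Answer: [0, 4, 1, 3, 2]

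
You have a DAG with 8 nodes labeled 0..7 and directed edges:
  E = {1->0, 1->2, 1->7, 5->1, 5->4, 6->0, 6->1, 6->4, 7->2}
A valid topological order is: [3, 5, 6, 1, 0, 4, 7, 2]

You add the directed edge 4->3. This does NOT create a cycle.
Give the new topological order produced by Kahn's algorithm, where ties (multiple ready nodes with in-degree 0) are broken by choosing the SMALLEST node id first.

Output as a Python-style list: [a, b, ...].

Old toposort: [3, 5, 6, 1, 0, 4, 7, 2]
Added edge: 4->3
Position of 4 (5) > position of 3 (0). Must reorder: 4 must now come before 3.
Run Kahn's algorithm (break ties by smallest node id):
  initial in-degrees: [2, 2, 2, 1, 2, 0, 0, 1]
  ready (indeg=0): [5, 6]
  pop 5: indeg[1]->1; indeg[4]->1 | ready=[6] | order so far=[5]
  pop 6: indeg[0]->1; indeg[1]->0; indeg[4]->0 | ready=[1, 4] | order so far=[5, 6]
  pop 1: indeg[0]->0; indeg[2]->1; indeg[7]->0 | ready=[0, 4, 7] | order so far=[5, 6, 1]
  pop 0: no out-edges | ready=[4, 7] | order so far=[5, 6, 1, 0]
  pop 4: indeg[3]->0 | ready=[3, 7] | order so far=[5, 6, 1, 0, 4]
  pop 3: no out-edges | ready=[7] | order so far=[5, 6, 1, 0, 4, 3]
  pop 7: indeg[2]->0 | ready=[2] | order so far=[5, 6, 1, 0, 4, 3, 7]
  pop 2: no out-edges | ready=[] | order so far=[5, 6, 1, 0, 4, 3, 7, 2]
  Result: [5, 6, 1, 0, 4, 3, 7, 2]

Answer: [5, 6, 1, 0, 4, 3, 7, 2]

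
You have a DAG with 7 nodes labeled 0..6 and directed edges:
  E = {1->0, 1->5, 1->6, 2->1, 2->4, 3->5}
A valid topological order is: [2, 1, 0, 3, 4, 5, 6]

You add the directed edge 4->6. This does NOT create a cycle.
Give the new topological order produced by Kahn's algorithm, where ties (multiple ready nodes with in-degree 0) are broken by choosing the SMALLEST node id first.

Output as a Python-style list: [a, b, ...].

Answer: [2, 1, 0, 3, 4, 5, 6]

Derivation:
Old toposort: [2, 1, 0, 3, 4, 5, 6]
Added edge: 4->6
Position of 4 (4) < position of 6 (6). Old order still valid.
Run Kahn's algorithm (break ties by smallest node id):
  initial in-degrees: [1, 1, 0, 0, 1, 2, 2]
  ready (indeg=0): [2, 3]
  pop 2: indeg[1]->0; indeg[4]->0 | ready=[1, 3, 4] | order so far=[2]
  pop 1: indeg[0]->0; indeg[5]->1; indeg[6]->1 | ready=[0, 3, 4] | order so far=[2, 1]
  pop 0: no out-edges | ready=[3, 4] | order so far=[2, 1, 0]
  pop 3: indeg[5]->0 | ready=[4, 5] | order so far=[2, 1, 0, 3]
  pop 4: indeg[6]->0 | ready=[5, 6] | order so far=[2, 1, 0, 3, 4]
  pop 5: no out-edges | ready=[6] | order so far=[2, 1, 0, 3, 4, 5]
  pop 6: no out-edges | ready=[] | order so far=[2, 1, 0, 3, 4, 5, 6]
  Result: [2, 1, 0, 3, 4, 5, 6]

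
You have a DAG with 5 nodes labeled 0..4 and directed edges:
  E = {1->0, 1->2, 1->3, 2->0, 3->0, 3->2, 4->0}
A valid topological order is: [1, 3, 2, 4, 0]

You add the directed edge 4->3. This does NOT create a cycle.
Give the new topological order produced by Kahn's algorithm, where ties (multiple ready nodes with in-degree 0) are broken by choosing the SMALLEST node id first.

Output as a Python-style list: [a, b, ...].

Answer: [1, 4, 3, 2, 0]

Derivation:
Old toposort: [1, 3, 2, 4, 0]
Added edge: 4->3
Position of 4 (3) > position of 3 (1). Must reorder: 4 must now come before 3.
Run Kahn's algorithm (break ties by smallest node id):
  initial in-degrees: [4, 0, 2, 2, 0]
  ready (indeg=0): [1, 4]
  pop 1: indeg[0]->3; indeg[2]->1; indeg[3]->1 | ready=[4] | order so far=[1]
  pop 4: indeg[0]->2; indeg[3]->0 | ready=[3] | order so far=[1, 4]
  pop 3: indeg[0]->1; indeg[2]->0 | ready=[2] | order so far=[1, 4, 3]
  pop 2: indeg[0]->0 | ready=[0] | order so far=[1, 4, 3, 2]
  pop 0: no out-edges | ready=[] | order so far=[1, 4, 3, 2, 0]
  Result: [1, 4, 3, 2, 0]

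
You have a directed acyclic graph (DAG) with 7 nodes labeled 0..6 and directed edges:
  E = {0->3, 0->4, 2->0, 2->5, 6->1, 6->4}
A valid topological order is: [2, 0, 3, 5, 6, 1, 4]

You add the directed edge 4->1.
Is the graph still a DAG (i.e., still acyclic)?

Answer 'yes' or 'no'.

Given toposort: [2, 0, 3, 5, 6, 1, 4]
Position of 4: index 6; position of 1: index 5
New edge 4->1: backward (u after v in old order)
Backward edge: old toposort is now invalid. Check if this creates a cycle.
Does 1 already reach 4? Reachable from 1: [1]. NO -> still a DAG (reorder needed).
Still a DAG? yes

Answer: yes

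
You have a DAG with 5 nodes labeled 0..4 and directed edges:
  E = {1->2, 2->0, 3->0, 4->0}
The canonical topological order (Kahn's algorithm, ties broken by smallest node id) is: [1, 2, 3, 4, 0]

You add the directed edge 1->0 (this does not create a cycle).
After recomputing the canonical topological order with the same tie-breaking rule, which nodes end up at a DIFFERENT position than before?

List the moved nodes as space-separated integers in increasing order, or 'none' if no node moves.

Answer: none

Derivation:
Old toposort: [1, 2, 3, 4, 0]
Added edge 1->0
Recompute Kahn (smallest-id tiebreak):
  initial in-degrees: [4, 0, 1, 0, 0]
  ready (indeg=0): [1, 3, 4]
  pop 1: indeg[0]->3; indeg[2]->0 | ready=[2, 3, 4] | order so far=[1]
  pop 2: indeg[0]->2 | ready=[3, 4] | order so far=[1, 2]
  pop 3: indeg[0]->1 | ready=[4] | order so far=[1, 2, 3]
  pop 4: indeg[0]->0 | ready=[0] | order so far=[1, 2, 3, 4]
  pop 0: no out-edges | ready=[] | order so far=[1, 2, 3, 4, 0]
New canonical toposort: [1, 2, 3, 4, 0]
Compare positions:
  Node 0: index 4 -> 4 (same)
  Node 1: index 0 -> 0 (same)
  Node 2: index 1 -> 1 (same)
  Node 3: index 2 -> 2 (same)
  Node 4: index 3 -> 3 (same)
Nodes that changed position: none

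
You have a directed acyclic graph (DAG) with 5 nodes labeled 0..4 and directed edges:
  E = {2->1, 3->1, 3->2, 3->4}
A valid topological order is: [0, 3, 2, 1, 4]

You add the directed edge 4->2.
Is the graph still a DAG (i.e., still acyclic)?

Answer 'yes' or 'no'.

Given toposort: [0, 3, 2, 1, 4]
Position of 4: index 4; position of 2: index 2
New edge 4->2: backward (u after v in old order)
Backward edge: old toposort is now invalid. Check if this creates a cycle.
Does 2 already reach 4? Reachable from 2: [1, 2]. NO -> still a DAG (reorder needed).
Still a DAG? yes

Answer: yes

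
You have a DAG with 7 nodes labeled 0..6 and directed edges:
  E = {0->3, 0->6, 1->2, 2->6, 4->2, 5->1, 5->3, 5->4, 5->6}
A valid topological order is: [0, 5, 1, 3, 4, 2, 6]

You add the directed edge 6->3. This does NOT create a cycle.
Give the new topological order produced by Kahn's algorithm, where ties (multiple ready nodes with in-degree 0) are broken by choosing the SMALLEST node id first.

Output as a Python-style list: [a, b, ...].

Answer: [0, 5, 1, 4, 2, 6, 3]

Derivation:
Old toposort: [0, 5, 1, 3, 4, 2, 6]
Added edge: 6->3
Position of 6 (6) > position of 3 (3). Must reorder: 6 must now come before 3.
Run Kahn's algorithm (break ties by smallest node id):
  initial in-degrees: [0, 1, 2, 3, 1, 0, 3]
  ready (indeg=0): [0, 5]
  pop 0: indeg[3]->2; indeg[6]->2 | ready=[5] | order so far=[0]
  pop 5: indeg[1]->0; indeg[3]->1; indeg[4]->0; indeg[6]->1 | ready=[1, 4] | order so far=[0, 5]
  pop 1: indeg[2]->1 | ready=[4] | order so far=[0, 5, 1]
  pop 4: indeg[2]->0 | ready=[2] | order so far=[0, 5, 1, 4]
  pop 2: indeg[6]->0 | ready=[6] | order so far=[0, 5, 1, 4, 2]
  pop 6: indeg[3]->0 | ready=[3] | order so far=[0, 5, 1, 4, 2, 6]
  pop 3: no out-edges | ready=[] | order so far=[0, 5, 1, 4, 2, 6, 3]
  Result: [0, 5, 1, 4, 2, 6, 3]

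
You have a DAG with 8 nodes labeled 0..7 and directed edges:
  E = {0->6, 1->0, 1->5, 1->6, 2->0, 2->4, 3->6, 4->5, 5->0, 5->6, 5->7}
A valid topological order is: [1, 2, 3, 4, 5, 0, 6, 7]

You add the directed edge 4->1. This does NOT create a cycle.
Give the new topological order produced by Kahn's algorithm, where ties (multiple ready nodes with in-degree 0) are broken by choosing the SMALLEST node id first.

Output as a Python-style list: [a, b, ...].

Old toposort: [1, 2, 3, 4, 5, 0, 6, 7]
Added edge: 4->1
Position of 4 (3) > position of 1 (0). Must reorder: 4 must now come before 1.
Run Kahn's algorithm (break ties by smallest node id):
  initial in-degrees: [3, 1, 0, 0, 1, 2, 4, 1]
  ready (indeg=0): [2, 3]
  pop 2: indeg[0]->2; indeg[4]->0 | ready=[3, 4] | order so far=[2]
  pop 3: indeg[6]->3 | ready=[4] | order so far=[2, 3]
  pop 4: indeg[1]->0; indeg[5]->1 | ready=[1] | order so far=[2, 3, 4]
  pop 1: indeg[0]->1; indeg[5]->0; indeg[6]->2 | ready=[5] | order so far=[2, 3, 4, 1]
  pop 5: indeg[0]->0; indeg[6]->1; indeg[7]->0 | ready=[0, 7] | order so far=[2, 3, 4, 1, 5]
  pop 0: indeg[6]->0 | ready=[6, 7] | order so far=[2, 3, 4, 1, 5, 0]
  pop 6: no out-edges | ready=[7] | order so far=[2, 3, 4, 1, 5, 0, 6]
  pop 7: no out-edges | ready=[] | order so far=[2, 3, 4, 1, 5, 0, 6, 7]
  Result: [2, 3, 4, 1, 5, 0, 6, 7]

Answer: [2, 3, 4, 1, 5, 0, 6, 7]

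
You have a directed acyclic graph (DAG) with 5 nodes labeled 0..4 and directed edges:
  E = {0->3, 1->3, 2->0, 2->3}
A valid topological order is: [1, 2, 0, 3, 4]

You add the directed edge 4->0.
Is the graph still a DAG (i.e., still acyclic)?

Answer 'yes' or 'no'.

Answer: yes

Derivation:
Given toposort: [1, 2, 0, 3, 4]
Position of 4: index 4; position of 0: index 2
New edge 4->0: backward (u after v in old order)
Backward edge: old toposort is now invalid. Check if this creates a cycle.
Does 0 already reach 4? Reachable from 0: [0, 3]. NO -> still a DAG (reorder needed).
Still a DAG? yes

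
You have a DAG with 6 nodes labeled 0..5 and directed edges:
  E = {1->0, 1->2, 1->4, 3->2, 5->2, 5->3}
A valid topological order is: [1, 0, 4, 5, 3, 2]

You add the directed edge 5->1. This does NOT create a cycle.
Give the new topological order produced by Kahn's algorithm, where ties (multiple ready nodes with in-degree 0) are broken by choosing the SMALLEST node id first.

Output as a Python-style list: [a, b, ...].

Old toposort: [1, 0, 4, 5, 3, 2]
Added edge: 5->1
Position of 5 (3) > position of 1 (0). Must reorder: 5 must now come before 1.
Run Kahn's algorithm (break ties by smallest node id):
  initial in-degrees: [1, 1, 3, 1, 1, 0]
  ready (indeg=0): [5]
  pop 5: indeg[1]->0; indeg[2]->2; indeg[3]->0 | ready=[1, 3] | order so far=[5]
  pop 1: indeg[0]->0; indeg[2]->1; indeg[4]->0 | ready=[0, 3, 4] | order so far=[5, 1]
  pop 0: no out-edges | ready=[3, 4] | order so far=[5, 1, 0]
  pop 3: indeg[2]->0 | ready=[2, 4] | order so far=[5, 1, 0, 3]
  pop 2: no out-edges | ready=[4] | order so far=[5, 1, 0, 3, 2]
  pop 4: no out-edges | ready=[] | order so far=[5, 1, 0, 3, 2, 4]
  Result: [5, 1, 0, 3, 2, 4]

Answer: [5, 1, 0, 3, 2, 4]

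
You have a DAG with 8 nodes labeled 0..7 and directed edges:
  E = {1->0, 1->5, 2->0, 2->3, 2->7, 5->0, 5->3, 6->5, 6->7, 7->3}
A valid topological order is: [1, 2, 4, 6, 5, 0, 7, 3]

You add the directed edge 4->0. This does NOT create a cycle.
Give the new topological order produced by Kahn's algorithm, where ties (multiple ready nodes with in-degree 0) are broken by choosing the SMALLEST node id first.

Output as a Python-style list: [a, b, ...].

Old toposort: [1, 2, 4, 6, 5, 0, 7, 3]
Added edge: 4->0
Position of 4 (2) < position of 0 (5). Old order still valid.
Run Kahn's algorithm (break ties by smallest node id):
  initial in-degrees: [4, 0, 0, 3, 0, 2, 0, 2]
  ready (indeg=0): [1, 2, 4, 6]
  pop 1: indeg[0]->3; indeg[5]->1 | ready=[2, 4, 6] | order so far=[1]
  pop 2: indeg[0]->2; indeg[3]->2; indeg[7]->1 | ready=[4, 6] | order so far=[1, 2]
  pop 4: indeg[0]->1 | ready=[6] | order so far=[1, 2, 4]
  pop 6: indeg[5]->0; indeg[7]->0 | ready=[5, 7] | order so far=[1, 2, 4, 6]
  pop 5: indeg[0]->0; indeg[3]->1 | ready=[0, 7] | order so far=[1, 2, 4, 6, 5]
  pop 0: no out-edges | ready=[7] | order so far=[1, 2, 4, 6, 5, 0]
  pop 7: indeg[3]->0 | ready=[3] | order so far=[1, 2, 4, 6, 5, 0, 7]
  pop 3: no out-edges | ready=[] | order so far=[1, 2, 4, 6, 5, 0, 7, 3]
  Result: [1, 2, 4, 6, 5, 0, 7, 3]

Answer: [1, 2, 4, 6, 5, 0, 7, 3]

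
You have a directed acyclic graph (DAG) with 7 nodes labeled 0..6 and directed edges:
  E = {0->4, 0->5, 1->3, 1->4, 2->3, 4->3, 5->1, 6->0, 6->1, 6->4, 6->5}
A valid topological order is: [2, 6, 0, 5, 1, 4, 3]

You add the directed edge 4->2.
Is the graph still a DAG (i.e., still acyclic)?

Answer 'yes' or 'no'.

Given toposort: [2, 6, 0, 5, 1, 4, 3]
Position of 4: index 5; position of 2: index 0
New edge 4->2: backward (u after v in old order)
Backward edge: old toposort is now invalid. Check if this creates a cycle.
Does 2 already reach 4? Reachable from 2: [2, 3]. NO -> still a DAG (reorder needed).
Still a DAG? yes

Answer: yes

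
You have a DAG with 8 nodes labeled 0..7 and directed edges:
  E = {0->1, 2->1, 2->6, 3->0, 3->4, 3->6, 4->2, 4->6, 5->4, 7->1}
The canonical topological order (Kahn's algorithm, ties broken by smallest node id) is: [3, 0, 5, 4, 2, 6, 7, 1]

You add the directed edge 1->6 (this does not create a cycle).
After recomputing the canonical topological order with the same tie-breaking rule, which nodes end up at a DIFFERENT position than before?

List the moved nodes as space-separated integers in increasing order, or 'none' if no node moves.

Old toposort: [3, 0, 5, 4, 2, 6, 7, 1]
Added edge 1->6
Recompute Kahn (smallest-id tiebreak):
  initial in-degrees: [1, 3, 1, 0, 2, 0, 4, 0]
  ready (indeg=0): [3, 5, 7]
  pop 3: indeg[0]->0; indeg[4]->1; indeg[6]->3 | ready=[0, 5, 7] | order so far=[3]
  pop 0: indeg[1]->2 | ready=[5, 7] | order so far=[3, 0]
  pop 5: indeg[4]->0 | ready=[4, 7] | order so far=[3, 0, 5]
  pop 4: indeg[2]->0; indeg[6]->2 | ready=[2, 7] | order so far=[3, 0, 5, 4]
  pop 2: indeg[1]->1; indeg[6]->1 | ready=[7] | order so far=[3, 0, 5, 4, 2]
  pop 7: indeg[1]->0 | ready=[1] | order so far=[3, 0, 5, 4, 2, 7]
  pop 1: indeg[6]->0 | ready=[6] | order so far=[3, 0, 5, 4, 2, 7, 1]
  pop 6: no out-edges | ready=[] | order so far=[3, 0, 5, 4, 2, 7, 1, 6]
New canonical toposort: [3, 0, 5, 4, 2, 7, 1, 6]
Compare positions:
  Node 0: index 1 -> 1 (same)
  Node 1: index 7 -> 6 (moved)
  Node 2: index 4 -> 4 (same)
  Node 3: index 0 -> 0 (same)
  Node 4: index 3 -> 3 (same)
  Node 5: index 2 -> 2 (same)
  Node 6: index 5 -> 7 (moved)
  Node 7: index 6 -> 5 (moved)
Nodes that changed position: 1 6 7

Answer: 1 6 7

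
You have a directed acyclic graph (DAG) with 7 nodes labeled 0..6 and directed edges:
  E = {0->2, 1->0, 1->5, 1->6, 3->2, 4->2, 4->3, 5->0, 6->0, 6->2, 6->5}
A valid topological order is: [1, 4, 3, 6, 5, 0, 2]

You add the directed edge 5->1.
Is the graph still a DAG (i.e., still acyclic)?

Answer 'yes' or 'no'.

Given toposort: [1, 4, 3, 6, 5, 0, 2]
Position of 5: index 4; position of 1: index 0
New edge 5->1: backward (u after v in old order)
Backward edge: old toposort is now invalid. Check if this creates a cycle.
Does 1 already reach 5? Reachable from 1: [0, 1, 2, 5, 6]. YES -> cycle!
Still a DAG? no

Answer: no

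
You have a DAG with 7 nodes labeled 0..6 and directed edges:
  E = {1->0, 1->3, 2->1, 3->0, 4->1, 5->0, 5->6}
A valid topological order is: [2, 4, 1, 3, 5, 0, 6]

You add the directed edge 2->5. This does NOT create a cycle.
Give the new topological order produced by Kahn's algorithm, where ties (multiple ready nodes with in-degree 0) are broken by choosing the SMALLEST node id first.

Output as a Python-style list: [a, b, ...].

Old toposort: [2, 4, 1, 3, 5, 0, 6]
Added edge: 2->5
Position of 2 (0) < position of 5 (4). Old order still valid.
Run Kahn's algorithm (break ties by smallest node id):
  initial in-degrees: [3, 2, 0, 1, 0, 1, 1]
  ready (indeg=0): [2, 4]
  pop 2: indeg[1]->1; indeg[5]->0 | ready=[4, 5] | order so far=[2]
  pop 4: indeg[1]->0 | ready=[1, 5] | order so far=[2, 4]
  pop 1: indeg[0]->2; indeg[3]->0 | ready=[3, 5] | order so far=[2, 4, 1]
  pop 3: indeg[0]->1 | ready=[5] | order so far=[2, 4, 1, 3]
  pop 5: indeg[0]->0; indeg[6]->0 | ready=[0, 6] | order so far=[2, 4, 1, 3, 5]
  pop 0: no out-edges | ready=[6] | order so far=[2, 4, 1, 3, 5, 0]
  pop 6: no out-edges | ready=[] | order so far=[2, 4, 1, 3, 5, 0, 6]
  Result: [2, 4, 1, 3, 5, 0, 6]

Answer: [2, 4, 1, 3, 5, 0, 6]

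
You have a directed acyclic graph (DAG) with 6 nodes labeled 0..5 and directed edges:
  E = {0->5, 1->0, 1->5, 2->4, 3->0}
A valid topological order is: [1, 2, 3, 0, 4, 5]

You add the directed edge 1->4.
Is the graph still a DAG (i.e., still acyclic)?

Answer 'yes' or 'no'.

Answer: yes

Derivation:
Given toposort: [1, 2, 3, 0, 4, 5]
Position of 1: index 0; position of 4: index 4
New edge 1->4: forward
Forward edge: respects the existing order. Still a DAG, same toposort still valid.
Still a DAG? yes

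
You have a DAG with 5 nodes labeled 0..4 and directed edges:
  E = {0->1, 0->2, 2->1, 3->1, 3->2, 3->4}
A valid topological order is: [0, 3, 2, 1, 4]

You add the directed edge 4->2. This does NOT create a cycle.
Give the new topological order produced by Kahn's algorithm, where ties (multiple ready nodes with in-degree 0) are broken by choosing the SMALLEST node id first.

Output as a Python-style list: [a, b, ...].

Old toposort: [0, 3, 2, 1, 4]
Added edge: 4->2
Position of 4 (4) > position of 2 (2). Must reorder: 4 must now come before 2.
Run Kahn's algorithm (break ties by smallest node id):
  initial in-degrees: [0, 3, 3, 0, 1]
  ready (indeg=0): [0, 3]
  pop 0: indeg[1]->2; indeg[2]->2 | ready=[3] | order so far=[0]
  pop 3: indeg[1]->1; indeg[2]->1; indeg[4]->0 | ready=[4] | order so far=[0, 3]
  pop 4: indeg[2]->0 | ready=[2] | order so far=[0, 3, 4]
  pop 2: indeg[1]->0 | ready=[1] | order so far=[0, 3, 4, 2]
  pop 1: no out-edges | ready=[] | order so far=[0, 3, 4, 2, 1]
  Result: [0, 3, 4, 2, 1]

Answer: [0, 3, 4, 2, 1]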